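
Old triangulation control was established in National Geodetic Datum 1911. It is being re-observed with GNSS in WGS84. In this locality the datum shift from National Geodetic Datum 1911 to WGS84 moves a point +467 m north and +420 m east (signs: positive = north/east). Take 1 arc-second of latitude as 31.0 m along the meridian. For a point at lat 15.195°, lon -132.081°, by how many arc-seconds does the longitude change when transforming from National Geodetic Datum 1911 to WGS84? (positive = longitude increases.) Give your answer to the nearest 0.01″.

At latitude 15.195°, cos φ = 0.965039.
1″ of longitude at this latitude = 31.00 × cos φ = 29.9162 m, so Δλ = 420.0 / 29.9162 = 14.039″.

Δλ = 14.04″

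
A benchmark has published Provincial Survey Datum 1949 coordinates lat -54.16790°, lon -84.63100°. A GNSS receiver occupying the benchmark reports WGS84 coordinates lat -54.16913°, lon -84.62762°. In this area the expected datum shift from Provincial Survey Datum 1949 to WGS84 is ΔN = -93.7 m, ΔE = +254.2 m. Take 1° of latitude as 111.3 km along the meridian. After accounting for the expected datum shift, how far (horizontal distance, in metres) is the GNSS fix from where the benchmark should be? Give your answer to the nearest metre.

Observed coordinate differences: Δφ = -0.00123°, Δλ = +0.00338°.
Converting to metres (1° lat = 111300 m, cos φ = 0.585412): observed ΔN = -136.9 m, observed ΔE = 220.2 m.
Subtracting the expected shift leaves a residual of -136.9 − (-93.7) = -43.2 m north and 220.2 − (254.2) = -34.0 m east.
Residual distance = √((-43.2)² + (-34.0)²) = 55.0 m.

55 m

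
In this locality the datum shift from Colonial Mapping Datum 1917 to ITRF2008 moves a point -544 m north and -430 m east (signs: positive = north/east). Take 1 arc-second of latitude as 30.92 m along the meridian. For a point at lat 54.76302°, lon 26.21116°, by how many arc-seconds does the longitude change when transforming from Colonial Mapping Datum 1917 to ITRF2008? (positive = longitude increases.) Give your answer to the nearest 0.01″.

At latitude 54.76302°, cos φ = 0.576960.
1″ of longitude at this latitude = 30.92 × cos φ = 17.8396 m, so Δλ = -430.0 / 17.8396 = -24.104″.

Δλ = -24.10″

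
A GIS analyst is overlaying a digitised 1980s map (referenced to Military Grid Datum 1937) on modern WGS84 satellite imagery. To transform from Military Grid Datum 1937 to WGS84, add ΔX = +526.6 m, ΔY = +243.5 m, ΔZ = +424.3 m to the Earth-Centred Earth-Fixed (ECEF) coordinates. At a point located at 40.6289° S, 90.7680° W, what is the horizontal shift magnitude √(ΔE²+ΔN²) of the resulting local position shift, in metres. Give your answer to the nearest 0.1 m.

The local east axis at (φ, λ) is (−sin λ, cos λ, 0), so ΔE = −sin(-90.7680°)·526.6 + cos(-90.7680°)·243.5 = 523.29 m.
The local north axis is (−sin φ cos λ, −sin φ sin λ, cos φ), giving ΔN = -4.596 − 158.543 + 322.019 = 158.88 m.
Horizontal magnitude = √(ΔE² + ΔN²) = √(523.29² + 158.88²) = 546.88 m.

546.9 m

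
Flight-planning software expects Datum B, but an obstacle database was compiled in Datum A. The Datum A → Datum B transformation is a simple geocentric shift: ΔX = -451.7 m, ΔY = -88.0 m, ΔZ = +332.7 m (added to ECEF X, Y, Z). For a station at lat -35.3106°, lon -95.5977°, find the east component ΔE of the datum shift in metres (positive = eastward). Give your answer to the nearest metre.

ΔE = -441 m

The local east axis at (φ, λ) is (−sin λ, cos λ, 0), so ΔE = −sin(-95.5977°)·(-451.7) + cos(-95.5977°)·(-88.0) = -440.96 m.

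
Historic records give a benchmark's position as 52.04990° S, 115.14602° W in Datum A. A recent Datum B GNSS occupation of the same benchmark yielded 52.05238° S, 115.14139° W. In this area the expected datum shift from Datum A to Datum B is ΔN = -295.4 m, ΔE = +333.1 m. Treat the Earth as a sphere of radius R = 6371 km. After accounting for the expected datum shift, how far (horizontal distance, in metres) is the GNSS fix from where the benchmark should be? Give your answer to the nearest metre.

26 m

Observed coordinate differences: Δφ = -0.00248°, Δλ = +0.00463°.
Converting to metres (1° lat = 111195 m, cos φ = 0.614975): observed ΔN = -275.8 m, observed ΔE = 316.6 m.
Subtracting the expected shift leaves a residual of -275.8 − (-295.4) = 19.6 m north and 316.6 − (333.1) = -16.5 m east.
Residual distance = √(19.6² + (-16.5)²) = 25.6 m.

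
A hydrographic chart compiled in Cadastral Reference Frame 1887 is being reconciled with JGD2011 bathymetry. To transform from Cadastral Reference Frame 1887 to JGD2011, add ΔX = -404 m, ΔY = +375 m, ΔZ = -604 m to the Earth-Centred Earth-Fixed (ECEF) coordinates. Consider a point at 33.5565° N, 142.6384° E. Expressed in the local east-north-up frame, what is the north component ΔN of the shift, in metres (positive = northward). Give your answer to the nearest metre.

ΔN = -807 m

At φ = 33.5565°, λ = 142.6384°: sin φ = 0.552759, cos φ = 0.833341, sin λ = 0.606843, cos λ = -0.794822.
ΔN = −sin φ cos λ·ΔX − sin φ sin λ·ΔY + cos φ·ΔZ = −(0.552759)(-0.794822)(-404) − (0.552759)(0.606843)(375) + (0.833341)(-604) = -806.62 m.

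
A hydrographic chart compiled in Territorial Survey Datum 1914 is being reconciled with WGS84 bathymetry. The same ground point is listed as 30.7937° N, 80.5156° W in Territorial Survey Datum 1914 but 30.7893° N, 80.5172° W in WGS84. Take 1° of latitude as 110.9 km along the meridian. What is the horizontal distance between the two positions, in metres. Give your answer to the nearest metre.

Δφ = 30.7893° − 30.7937° = -0.0044°; Δλ = -80.5172° − -80.5156° = -0.0016°.
ΔN = Δφ × 110900 = -488.0 m; ΔE = Δλ × 110900 × cos(30.7937°) = -0.0016 × 110900 × 0.859016 = -152.4 m.
Distance = √(ΔE² + ΔN²) = √((-152.4)² + (-488.0)²) = 511.2 m.

511 m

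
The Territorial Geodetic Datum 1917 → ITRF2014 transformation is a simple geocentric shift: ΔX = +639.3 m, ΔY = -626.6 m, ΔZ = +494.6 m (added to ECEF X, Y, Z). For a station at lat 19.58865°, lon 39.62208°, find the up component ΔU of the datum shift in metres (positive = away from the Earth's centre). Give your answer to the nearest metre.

At φ = 19.58865°, λ = 39.62208°: sin φ = 0.335265, cos φ = 0.942124, sin λ = 0.637721, cos λ = 0.770268.
ΔU = cos φ cos λ·ΔX + cos φ sin λ·ΔY + sin φ·ΔZ = (0.942124)(0.770268)(639.3) + (0.942124)(0.637721)(-626.6) + (0.335265)(494.6) = 253.29 m.

ΔU = 253 m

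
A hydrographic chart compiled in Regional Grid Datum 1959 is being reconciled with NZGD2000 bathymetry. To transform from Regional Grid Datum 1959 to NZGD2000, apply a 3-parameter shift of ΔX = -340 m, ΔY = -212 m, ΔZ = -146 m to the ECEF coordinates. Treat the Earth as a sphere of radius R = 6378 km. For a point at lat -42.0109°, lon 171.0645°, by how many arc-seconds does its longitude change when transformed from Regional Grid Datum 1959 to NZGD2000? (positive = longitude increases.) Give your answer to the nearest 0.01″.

Δλ = 11.41″

sin φ = -0.669272, cos φ = 0.743018, sin λ = 0.155322, cos λ = -0.987864.
East component: ΔE = −sin λ·ΔX + cos λ·ΔY = −(0.155322)(-340) + (-0.987864)(-212) = 262.24 m.
1° of latitude spans πR/180 = 111317 m; at latitude φ, 1° of longitude spans that × cos φ = 82710.6 m, so Δλ = 262.24 / 82710.6 × 3600 = 11.414″.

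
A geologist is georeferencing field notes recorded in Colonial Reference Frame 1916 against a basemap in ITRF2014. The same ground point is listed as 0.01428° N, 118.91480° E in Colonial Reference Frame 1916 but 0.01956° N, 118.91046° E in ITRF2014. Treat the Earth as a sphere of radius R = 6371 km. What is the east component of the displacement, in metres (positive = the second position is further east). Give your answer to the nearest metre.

ΔE = -483 m

Δφ = 0.01956° − 0.01428° = +0.00528°; Δλ = 118.91046° − 118.91480° = -0.00434°.
1° along a meridian = πR/180 = 111195 m.
ΔN = Δφ × 111195 = 587.1 m; ΔE = Δλ × 111195 × cos(0.01428°) = -0.00434 × 111195 × 1.000000 = -482.6 m.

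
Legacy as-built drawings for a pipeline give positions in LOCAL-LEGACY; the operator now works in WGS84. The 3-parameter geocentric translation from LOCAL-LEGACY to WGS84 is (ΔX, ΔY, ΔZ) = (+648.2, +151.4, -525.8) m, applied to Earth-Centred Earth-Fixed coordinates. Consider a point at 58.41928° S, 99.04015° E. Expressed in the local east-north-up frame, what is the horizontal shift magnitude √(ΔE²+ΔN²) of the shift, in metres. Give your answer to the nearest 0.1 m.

At φ = -58.41928°, λ = 99.04015°: sin φ = -0.851903, cos φ = 0.523699, sin λ = 0.987578, cos λ = -0.157127.
ΔE = −sin λ·ΔX + cos λ·ΔY = −(0.987578)·(648.2) + (-0.157127)·(151.4) = -663.94 m.
ΔN = −sin φ cos λ·ΔX − sin φ sin λ·ΔY + cos φ·ΔZ = −(-0.851903)(-0.157127)(648.2) − (-0.851903)(0.987578)(151.4) + (0.523699)(-525.8) = -234.75 m.
Horizontal magnitude = √(ΔE² + ΔN²) = √((-663.94)² + (-234.75)²) = 704.22 m.

704.2 m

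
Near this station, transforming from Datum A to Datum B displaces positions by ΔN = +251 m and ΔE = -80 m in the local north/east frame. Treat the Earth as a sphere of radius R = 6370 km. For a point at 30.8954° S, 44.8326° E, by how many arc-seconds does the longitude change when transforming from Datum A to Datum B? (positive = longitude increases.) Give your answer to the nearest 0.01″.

Δλ = -3.02″

At latitude -30.8954°, cos φ = 0.858106.
One radian of longitude at latitude φ spans R cos φ, so Δλ = ΔE / (R cos φ) = -80.0 / (6370000 × 0.858106) = -1.4636e-05 rad = -3.019″.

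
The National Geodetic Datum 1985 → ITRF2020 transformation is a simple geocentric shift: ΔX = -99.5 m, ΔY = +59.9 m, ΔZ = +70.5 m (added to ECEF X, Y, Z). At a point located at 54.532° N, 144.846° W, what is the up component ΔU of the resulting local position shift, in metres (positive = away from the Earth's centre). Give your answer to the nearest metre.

The local up (radial) axis is (cos φ cos λ, cos φ sin λ, sin φ), giving ΔU = 47.204 − 20.012 + 57.418 = 84.61 m.

ΔU = 85 m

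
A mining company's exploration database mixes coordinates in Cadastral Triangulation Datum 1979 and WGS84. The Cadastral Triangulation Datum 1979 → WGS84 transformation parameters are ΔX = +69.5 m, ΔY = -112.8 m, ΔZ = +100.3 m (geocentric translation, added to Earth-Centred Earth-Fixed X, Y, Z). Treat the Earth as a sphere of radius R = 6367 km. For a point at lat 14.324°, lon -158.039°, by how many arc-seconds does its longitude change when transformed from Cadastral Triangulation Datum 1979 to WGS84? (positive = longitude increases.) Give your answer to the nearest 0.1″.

Δλ = 4.4″

sin φ = 0.247405, cos φ = 0.968912, sin λ = -0.373975, cos λ = -0.927439.
East component: ΔE = −sin λ·ΔX + cos λ·ΔY = −(-0.373975)(69.5) + (-0.927439)(-112.8) = 130.61 m.
1° of latitude spans πR/180 = 111125 m; at latitude φ, 1° of longitude spans that × cos φ = 107670.5 m, so Δλ = 130.61 / 107670.5 × 3600 = 4.367″.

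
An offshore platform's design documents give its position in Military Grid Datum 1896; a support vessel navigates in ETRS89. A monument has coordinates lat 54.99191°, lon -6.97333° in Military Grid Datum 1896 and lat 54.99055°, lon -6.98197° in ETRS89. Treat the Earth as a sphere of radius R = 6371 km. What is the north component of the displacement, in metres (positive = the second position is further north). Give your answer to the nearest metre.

ΔN = -151 m

Δφ = 54.99055° − 54.99191° = -0.00136°; Δλ = -6.98197° − -6.97333° = -0.00864°.
1° along a meridian = πR/180 = 111195 m.
ΔN = Δφ × 111195 = -151.2 m; ΔE = Δλ × 111195 × cos(54.99191°) = -0.00864 × 111195 × 0.573692 = -551.2 m.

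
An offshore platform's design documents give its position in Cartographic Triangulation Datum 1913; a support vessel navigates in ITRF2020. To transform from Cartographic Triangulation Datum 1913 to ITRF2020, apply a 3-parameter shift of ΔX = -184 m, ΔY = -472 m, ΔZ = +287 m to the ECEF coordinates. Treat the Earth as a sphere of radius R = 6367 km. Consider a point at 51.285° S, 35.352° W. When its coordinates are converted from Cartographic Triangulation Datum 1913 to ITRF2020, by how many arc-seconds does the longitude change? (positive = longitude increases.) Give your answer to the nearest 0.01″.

Δλ = -25.45″

sin φ = -0.780267, cos φ = 0.625447, sin λ = -0.578598, cos λ = 0.815613.
East component: ΔE = −sin λ·ΔX + cos λ·ΔY = −(-0.578598)(-184) + (0.815613)(-472) = -491.43 m.
1° of latitude spans πR/180 = 111125 m; at latitude φ, 1° of longitude spans that × cos φ = 69502.9 m, so Δλ = -491.43 / 69502.9 × 3600 = -25.454″.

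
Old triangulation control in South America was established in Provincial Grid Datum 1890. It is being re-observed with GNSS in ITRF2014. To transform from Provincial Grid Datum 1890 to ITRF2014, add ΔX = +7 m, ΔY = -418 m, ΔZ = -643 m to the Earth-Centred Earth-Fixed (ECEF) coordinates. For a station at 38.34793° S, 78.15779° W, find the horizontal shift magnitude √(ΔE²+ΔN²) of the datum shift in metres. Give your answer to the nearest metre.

262 m

At φ = -38.34793°, λ = -78.15779°: sin φ = -0.620435, cos φ = 0.784258, sin λ = -0.978716, cos λ = 0.205217.
ΔE = −sin λ·ΔX + cos λ·ΔY = −(-0.978716)·(7) + (0.205217)·(-418) = -78.93 m.
ΔN = −sin φ cos λ·ΔX − sin φ sin λ·ΔY + cos φ·ΔZ = −(-0.620435)(0.205217)(7) − (-0.620435)(-0.978716)(-418) + (0.784258)(-643) = -249.56 m.
Horizontal magnitude = √(ΔE² + ΔN²) = √((-78.93)² + (-249.56)²) = 261.75 m.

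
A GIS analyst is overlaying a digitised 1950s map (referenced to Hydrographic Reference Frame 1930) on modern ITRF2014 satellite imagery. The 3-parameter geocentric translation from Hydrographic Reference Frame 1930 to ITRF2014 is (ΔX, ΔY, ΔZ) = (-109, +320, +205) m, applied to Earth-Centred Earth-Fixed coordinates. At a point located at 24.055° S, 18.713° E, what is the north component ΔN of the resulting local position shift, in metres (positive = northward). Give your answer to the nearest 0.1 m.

ΔN = 187.0 m

The local north axis is (−sin φ cos λ, −sin φ sin λ, cos φ), giving ΔN = -42.081 + 41.848 + 187.197 = 186.96 m.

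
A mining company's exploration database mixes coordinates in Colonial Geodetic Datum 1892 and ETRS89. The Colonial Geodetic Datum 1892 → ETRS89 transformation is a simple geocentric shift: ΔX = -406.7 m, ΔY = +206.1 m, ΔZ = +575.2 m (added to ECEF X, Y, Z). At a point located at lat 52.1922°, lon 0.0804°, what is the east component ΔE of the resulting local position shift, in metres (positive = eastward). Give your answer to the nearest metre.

The local east axis at (φ, λ) is (−sin λ, cos λ, 0), so ΔE = −sin(0.0804°)·(-406.7) + cos(0.0804°)·206.1 = 206.67 m.

ΔE = 207 m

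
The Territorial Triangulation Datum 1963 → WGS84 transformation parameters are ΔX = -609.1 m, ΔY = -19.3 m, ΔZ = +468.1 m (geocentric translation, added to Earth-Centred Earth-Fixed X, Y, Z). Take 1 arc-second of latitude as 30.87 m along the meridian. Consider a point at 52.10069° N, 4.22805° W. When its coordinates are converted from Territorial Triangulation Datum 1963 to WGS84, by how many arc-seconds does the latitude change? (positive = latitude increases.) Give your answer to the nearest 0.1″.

sin φ = 0.789091, cos φ = 0.614276, sin λ = -0.073726, cos λ = 0.997279.
North component: ΔN = −sin φ cos λ·ΔX − sin φ sin λ·ΔY + cos φ·ΔZ = −(0.789091)(0.997279)(-609.1) − (0.789091)(-0.073726)(-19.3) + (0.614276)(468.1) = 765.75 m.
1° of latitude spans 3600 × 30.87 = 111132 m, so Δφ = 765.75 / 111132 × 3600 = 24.806″.

Δφ = 24.8″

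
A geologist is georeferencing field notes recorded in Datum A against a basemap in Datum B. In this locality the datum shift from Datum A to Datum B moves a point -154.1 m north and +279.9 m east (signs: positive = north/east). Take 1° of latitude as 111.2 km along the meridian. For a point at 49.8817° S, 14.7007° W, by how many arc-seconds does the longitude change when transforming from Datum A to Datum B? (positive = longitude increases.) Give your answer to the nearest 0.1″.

At latitude -49.8817°, cos φ = 0.644368.
1° of longitude at this latitude = 111.2 × cos φ = 71.65 km, so Δλ = 279.9 / 71653.7 = 0.0039063° = 14.063″.

Δλ = 14.1″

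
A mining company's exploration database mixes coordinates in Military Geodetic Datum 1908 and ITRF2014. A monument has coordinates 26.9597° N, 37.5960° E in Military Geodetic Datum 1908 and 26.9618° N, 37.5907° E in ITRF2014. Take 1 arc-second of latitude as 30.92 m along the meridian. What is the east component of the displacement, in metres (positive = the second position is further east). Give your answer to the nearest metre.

Δφ = 26.9618° − 26.9597° = +0.0021°; Δλ = 37.5907° − 37.5960° = -0.0053°.
1° of latitude = 3600 × 30.92 = 111312 m.
ΔN = Δφ × 111312 = 233.8 m; ΔE = Δλ × 111312 × cos(26.9597°) = -0.0053 × 111312 × 0.891326 = -525.8 m.

ΔE = -526 m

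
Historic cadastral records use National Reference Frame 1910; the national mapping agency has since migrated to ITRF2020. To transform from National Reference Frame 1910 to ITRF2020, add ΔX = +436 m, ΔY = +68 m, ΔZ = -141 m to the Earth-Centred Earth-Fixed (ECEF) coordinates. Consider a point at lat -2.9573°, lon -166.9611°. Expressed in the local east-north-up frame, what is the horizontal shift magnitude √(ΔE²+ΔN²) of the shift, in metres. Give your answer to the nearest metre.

167 m

The local east axis at (φ, λ) is (−sin λ, cos λ, 0), so ΔE = −sin(-166.9611°)·436 + cos(-166.9611°)·68 = 32.12 m.
The local north axis is (−sin φ cos λ, −sin φ sin λ, cos φ), giving ΔN = -21.914 − 0.792 − 140.812 = -163.52 m.
Horizontal magnitude = √(ΔE² + ΔN²) = √(32.12² + (-163.52)²) = 166.64 m.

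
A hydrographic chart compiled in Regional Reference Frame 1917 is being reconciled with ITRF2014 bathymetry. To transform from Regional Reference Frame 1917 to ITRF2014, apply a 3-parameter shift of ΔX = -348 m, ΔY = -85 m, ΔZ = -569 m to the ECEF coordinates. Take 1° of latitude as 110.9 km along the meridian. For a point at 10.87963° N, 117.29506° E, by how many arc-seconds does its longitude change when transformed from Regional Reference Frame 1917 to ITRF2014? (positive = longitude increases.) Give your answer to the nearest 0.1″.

sin φ = 0.188746, cos φ = 0.982026, sin λ = 0.888657, cos λ = -0.458573.
East component: ΔE = −sin λ·ΔX + cos λ·ΔY = −(0.888657)(-348) + (-0.458573)(-85) = 348.23 m.
1° of latitude spans 110900 m; at latitude φ, 1° of longitude spans that × cos φ = 108906.7 m, so Δλ = 348.23 / 108906.7 × 3600 = 11.511″.

Δλ = 11.5″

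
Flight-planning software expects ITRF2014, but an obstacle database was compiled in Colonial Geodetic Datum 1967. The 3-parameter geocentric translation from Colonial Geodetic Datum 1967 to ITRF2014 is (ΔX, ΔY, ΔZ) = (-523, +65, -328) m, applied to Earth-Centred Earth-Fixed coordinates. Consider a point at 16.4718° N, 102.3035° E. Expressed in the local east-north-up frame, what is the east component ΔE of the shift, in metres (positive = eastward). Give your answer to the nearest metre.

ΔE = 497 m

The local east axis at (φ, λ) is (−sin λ, cos λ, 0), so ΔE = −sin(102.3035°)·(-523) + cos(102.3035°)·65 = 497.14 m.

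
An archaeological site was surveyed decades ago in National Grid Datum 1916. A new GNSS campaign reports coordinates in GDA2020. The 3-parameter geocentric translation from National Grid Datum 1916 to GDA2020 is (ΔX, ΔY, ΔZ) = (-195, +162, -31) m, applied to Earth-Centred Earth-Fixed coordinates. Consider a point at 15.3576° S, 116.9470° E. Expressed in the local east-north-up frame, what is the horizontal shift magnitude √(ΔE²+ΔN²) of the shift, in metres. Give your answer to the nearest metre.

105 m

At φ = -15.3576°, λ = 116.9470°: sin φ = -0.264843, cos φ = 0.964292, sin λ = 0.891426, cos λ = -0.453166.
ΔE = −sin λ·ΔX + cos λ·ΔY = −(0.891426)·(-195) + (-0.453166)·(162) = 100.42 m.
ΔN = −sin φ cos λ·ΔX − sin φ sin λ·ΔY + cos φ·ΔZ = −(-0.264843)(-0.453166)(-195) − (-0.264843)(0.891426)(162) + (0.964292)(-31) = 31.76 m.
Horizontal magnitude = √(ΔE² + ΔN²) = √(100.42² + 31.76²) = 105.32 m.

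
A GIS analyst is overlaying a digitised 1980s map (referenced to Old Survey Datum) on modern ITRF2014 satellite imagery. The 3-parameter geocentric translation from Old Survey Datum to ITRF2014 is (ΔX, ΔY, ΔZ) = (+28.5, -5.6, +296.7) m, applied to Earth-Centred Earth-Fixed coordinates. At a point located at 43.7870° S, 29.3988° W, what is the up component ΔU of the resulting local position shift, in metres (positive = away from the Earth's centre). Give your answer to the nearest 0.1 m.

At φ = -43.7870°, λ = -29.3988°: sin φ = -0.691979, cos φ = 0.721917, sin λ = -0.490886, cos λ = 0.871224.
ΔU = cos φ cos λ·ΔX + cos φ sin λ·ΔY + sin φ·ΔZ = (0.721917)(0.871224)(28.5) + (0.721917)(-0.490886)(-5.6) + (-0.691979)(296.7) = -185.40 m.

ΔU = -185.4 m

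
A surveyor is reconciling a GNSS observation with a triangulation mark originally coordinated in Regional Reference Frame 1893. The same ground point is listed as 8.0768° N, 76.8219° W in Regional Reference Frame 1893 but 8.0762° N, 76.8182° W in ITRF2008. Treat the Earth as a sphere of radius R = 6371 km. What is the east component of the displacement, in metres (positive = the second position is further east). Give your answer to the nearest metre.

ΔE = 407 m

Δφ = 8.0762° − 8.0768° = -0.0006°; Δλ = -76.8182° − -76.8219° = +0.0037°.
1° along a meridian = πR/180 = 111195 m.
ΔN = Δφ × 111195 = -66.7 m; ΔE = Δλ × 111195 × cos(8.0768°) = +0.0037 × 111195 × 0.990081 = 407.3 m.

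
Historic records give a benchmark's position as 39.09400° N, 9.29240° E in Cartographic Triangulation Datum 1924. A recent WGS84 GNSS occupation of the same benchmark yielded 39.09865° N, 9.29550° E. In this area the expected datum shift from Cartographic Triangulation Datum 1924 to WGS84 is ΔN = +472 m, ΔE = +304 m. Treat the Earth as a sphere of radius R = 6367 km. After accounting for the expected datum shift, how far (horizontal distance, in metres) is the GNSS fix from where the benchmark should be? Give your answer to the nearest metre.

Observed coordinate differences: Δφ = +0.00465°, Δλ = +0.00310°.
Converting to metres (1° lat = 111125 m, cos φ = 0.776112): observed ΔN = 516.7 m, observed ΔE = 267.4 m.
Subtracting the expected shift leaves a residual of 516.7 − (472) = 44.7 m north and 267.4 − (304) = -36.6 m east.
Residual distance = √(44.7² + (-36.6)²) = 57.8 m.

58 m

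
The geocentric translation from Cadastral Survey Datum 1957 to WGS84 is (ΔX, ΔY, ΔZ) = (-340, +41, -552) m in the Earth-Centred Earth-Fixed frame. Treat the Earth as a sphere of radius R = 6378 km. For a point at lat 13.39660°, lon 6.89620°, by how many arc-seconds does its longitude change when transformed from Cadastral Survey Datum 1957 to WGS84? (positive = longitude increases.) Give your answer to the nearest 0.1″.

sin φ = 0.231690, cos φ = 0.972790, sin λ = 0.120071, cos λ = 0.992765.
East component: ΔE = −sin λ·ΔX + cos λ·ΔY = −(0.120071)(-340) + (0.992765)(41) = 81.53 m.
1° of latitude spans πR/180 = 111317 m; at latitude φ, 1° of longitude spans that × cos φ = 108288.1 m, so Δλ = 81.53 / 108288.1 × 3600 = 2.710″.

Δλ = 2.7″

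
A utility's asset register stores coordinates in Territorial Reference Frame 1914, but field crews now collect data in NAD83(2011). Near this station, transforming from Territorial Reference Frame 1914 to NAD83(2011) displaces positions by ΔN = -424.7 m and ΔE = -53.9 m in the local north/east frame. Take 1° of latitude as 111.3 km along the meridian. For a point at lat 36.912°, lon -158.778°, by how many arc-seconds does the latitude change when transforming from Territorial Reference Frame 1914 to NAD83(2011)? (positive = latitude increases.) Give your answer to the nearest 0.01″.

1° of latitude = 111.3 km, so Δφ = -424.7 / 111300 = -0.0038158° = -13.737″.

Δφ = -13.74″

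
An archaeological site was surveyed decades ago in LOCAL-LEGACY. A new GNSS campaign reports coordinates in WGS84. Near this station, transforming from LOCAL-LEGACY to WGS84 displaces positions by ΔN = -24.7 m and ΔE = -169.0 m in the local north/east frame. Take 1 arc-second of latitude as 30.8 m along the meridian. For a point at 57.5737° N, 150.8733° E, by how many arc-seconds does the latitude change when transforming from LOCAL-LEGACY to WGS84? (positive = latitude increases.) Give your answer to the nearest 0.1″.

1″ of latitude = 30.80 m, so Δφ = -24.7 / 30.80 = -0.802″.

Δφ = -0.8″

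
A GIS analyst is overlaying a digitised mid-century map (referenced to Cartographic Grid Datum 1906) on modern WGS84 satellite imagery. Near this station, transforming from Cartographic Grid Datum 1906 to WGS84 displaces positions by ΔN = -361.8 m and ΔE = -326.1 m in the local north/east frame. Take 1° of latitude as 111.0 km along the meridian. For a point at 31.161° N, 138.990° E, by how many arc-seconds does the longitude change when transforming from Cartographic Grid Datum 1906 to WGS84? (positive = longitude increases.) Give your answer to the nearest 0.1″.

Δλ = -12.4″

At latitude 31.161°, cos φ = 0.855717.
1° of longitude at this latitude = 111.0 × cos φ = 94.98 km, so Δλ = -326.1 / 94984.6 = -0.0034332° = -12.359″.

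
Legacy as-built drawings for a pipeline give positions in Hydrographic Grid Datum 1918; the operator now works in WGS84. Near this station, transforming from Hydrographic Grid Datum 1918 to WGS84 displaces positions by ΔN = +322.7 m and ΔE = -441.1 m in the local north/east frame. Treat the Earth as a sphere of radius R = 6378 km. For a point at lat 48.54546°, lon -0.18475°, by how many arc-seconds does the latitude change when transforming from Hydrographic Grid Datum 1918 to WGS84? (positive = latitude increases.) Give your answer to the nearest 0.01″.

Δφ = 10.44″

On a sphere of radius R, 1 rad of latitude = R, so Δφ = ΔN / R = 322.7 / 6378000 = 5.0596e-05 rad = 10.436″.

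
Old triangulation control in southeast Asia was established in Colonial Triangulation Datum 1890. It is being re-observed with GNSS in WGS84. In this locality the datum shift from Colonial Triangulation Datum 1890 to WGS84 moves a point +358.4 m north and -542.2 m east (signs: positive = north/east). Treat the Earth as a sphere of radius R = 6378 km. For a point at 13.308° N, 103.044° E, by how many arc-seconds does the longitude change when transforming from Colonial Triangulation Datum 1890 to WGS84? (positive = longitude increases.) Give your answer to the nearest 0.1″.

At latitude 13.308°, cos φ = 0.973147.
One radian of longitude at latitude φ spans R cos φ, so Δλ = ΔE / (R cos φ) = -542.2 / (6378000 × 0.973147) = -8.7357e-05 rad = -18.019″.

Δλ = -18.0″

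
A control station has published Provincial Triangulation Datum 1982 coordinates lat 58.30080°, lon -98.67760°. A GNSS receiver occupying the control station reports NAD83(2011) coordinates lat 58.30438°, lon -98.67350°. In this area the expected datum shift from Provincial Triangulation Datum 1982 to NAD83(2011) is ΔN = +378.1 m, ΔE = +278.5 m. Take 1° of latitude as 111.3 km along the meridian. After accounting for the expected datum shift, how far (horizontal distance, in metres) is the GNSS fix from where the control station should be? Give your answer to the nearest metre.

44 m

Observed coordinate differences: Δφ = +0.00358°, Δλ = +0.00410°.
Converting to metres (1° lat = 111300 m, cos φ = 0.525460): observed ΔN = 398.5 m, observed ΔE = 239.8 m.
Subtracting the expected shift leaves a residual of 398.5 − (378.1) = 20.4 m north and 239.8 − (278.5) = -38.7 m east.
Residual distance = √(20.4² + (-38.7)²) = 43.7 m.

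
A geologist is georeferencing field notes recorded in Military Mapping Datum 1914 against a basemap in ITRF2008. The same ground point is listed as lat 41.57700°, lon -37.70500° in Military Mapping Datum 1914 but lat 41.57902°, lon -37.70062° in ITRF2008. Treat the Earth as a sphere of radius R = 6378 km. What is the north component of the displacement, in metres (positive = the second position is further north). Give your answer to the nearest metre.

ΔN = 225 m

Δφ = 41.57902° − 41.57700° = +0.00202°; Δλ = -37.70062° − -37.70500° = +0.00438°.
1° along a meridian = πR/180 = 111317 m.
ΔN = Δφ × 111317 = 224.9 m; ΔE = Δλ × 111317 × cos(41.57700°) = +0.00438 × 111317 × 0.748065 = 364.7 m.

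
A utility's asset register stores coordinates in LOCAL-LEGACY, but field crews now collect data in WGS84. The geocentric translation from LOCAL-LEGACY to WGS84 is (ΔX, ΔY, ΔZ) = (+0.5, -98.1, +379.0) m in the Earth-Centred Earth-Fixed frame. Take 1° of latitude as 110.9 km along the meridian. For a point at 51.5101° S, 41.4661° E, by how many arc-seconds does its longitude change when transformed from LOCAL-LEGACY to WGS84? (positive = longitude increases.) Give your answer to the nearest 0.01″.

sin φ = -0.782718, cos φ = 0.622377, sin λ = 0.662177, cos λ = 0.749348.
East component: ΔE = −sin λ·ΔX + cos λ·ΔY = −(0.662177)(0.5) + (0.749348)(-98.1) = -73.84 m.
1° of latitude spans 110900 m; at latitude φ, 1° of longitude spans that × cos φ = 69021.6 m, so Δλ = -73.84 / 69021.6 × 3600 = -3.851″.

Δλ = -3.85″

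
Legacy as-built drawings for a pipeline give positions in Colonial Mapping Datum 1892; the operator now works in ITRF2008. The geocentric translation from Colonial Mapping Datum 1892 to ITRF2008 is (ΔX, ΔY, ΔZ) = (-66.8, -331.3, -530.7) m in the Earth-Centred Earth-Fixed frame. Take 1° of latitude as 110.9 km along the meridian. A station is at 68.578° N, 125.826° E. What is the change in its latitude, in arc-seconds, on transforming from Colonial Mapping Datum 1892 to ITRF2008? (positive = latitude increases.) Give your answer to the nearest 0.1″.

sin φ = 0.930916, cos φ = 0.365234, sin λ = 0.810798, cos λ = -0.585326.
North component: ΔN = −sin φ cos λ·ΔX − sin φ sin λ·ΔY + cos φ·ΔZ = −(0.930916)(-0.585326)(-66.8) − (0.930916)(0.810798)(-331.3) + (0.365234)(-530.7) = 19.83 m.
1° of latitude spans 110900 m, so Δφ = 19.83 / 110900 × 3600 = 0.644″.

Δφ = 0.6″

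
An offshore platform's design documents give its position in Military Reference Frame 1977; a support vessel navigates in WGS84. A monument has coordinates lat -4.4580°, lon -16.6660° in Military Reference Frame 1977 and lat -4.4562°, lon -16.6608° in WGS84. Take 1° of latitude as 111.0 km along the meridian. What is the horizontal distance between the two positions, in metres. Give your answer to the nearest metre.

Δφ = -4.4562° − -4.4580° = +0.0018°; Δλ = -16.6608° − -16.6660° = +0.0052°.
ΔN = Δφ × 111000 = 199.8 m; ΔE = Δλ × 111000 × cos(-4.4580°) = +0.0052 × 111000 × 0.996975 = 575.5 m.
Distance = √(ΔE² + ΔN²) = √(575.5² + 199.8²) = 609.2 m.

609 m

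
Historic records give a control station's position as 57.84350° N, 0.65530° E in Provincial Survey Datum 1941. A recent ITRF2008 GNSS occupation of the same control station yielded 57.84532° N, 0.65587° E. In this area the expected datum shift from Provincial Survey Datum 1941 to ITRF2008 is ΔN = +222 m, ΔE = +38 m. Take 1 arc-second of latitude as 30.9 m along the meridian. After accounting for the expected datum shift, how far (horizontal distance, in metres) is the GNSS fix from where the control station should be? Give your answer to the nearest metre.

20 m

Observed coordinate differences: Δφ = +0.00182°, Δλ = +0.00057°.
Converting to metres (1° lat = 111240 m, cos φ = 0.532234): observed ΔN = 202.5 m, observed ΔE = 33.7 m.
Subtracting the expected shift leaves a residual of 202.5 − (222) = -19.5 m north and 33.7 − (38) = -4.3 m east.
Residual distance = √((-19.5)² + (-4.3)²) = 20.0 m.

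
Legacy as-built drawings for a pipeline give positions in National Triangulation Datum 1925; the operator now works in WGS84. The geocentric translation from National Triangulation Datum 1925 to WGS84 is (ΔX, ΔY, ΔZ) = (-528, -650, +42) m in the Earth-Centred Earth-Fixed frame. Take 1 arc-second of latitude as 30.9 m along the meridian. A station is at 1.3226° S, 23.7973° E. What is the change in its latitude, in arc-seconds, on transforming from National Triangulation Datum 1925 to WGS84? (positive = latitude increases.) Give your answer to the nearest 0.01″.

Δφ = 0.80″

sin φ = -0.023082, cos φ = 0.999734, sin λ = 0.403502, cos λ = 0.914979.
North component: ΔN = −sin φ cos λ·ΔX − sin φ sin λ·ΔY + cos φ·ΔZ = −(-0.023082)(0.914979)(-528) − (-0.023082)(0.403502)(-650) + (0.999734)(42) = 24.78 m.
1° of latitude spans 3600 × 30.90 = 111240 m, so Δφ = 24.78 / 111240 × 3600 = 0.802″.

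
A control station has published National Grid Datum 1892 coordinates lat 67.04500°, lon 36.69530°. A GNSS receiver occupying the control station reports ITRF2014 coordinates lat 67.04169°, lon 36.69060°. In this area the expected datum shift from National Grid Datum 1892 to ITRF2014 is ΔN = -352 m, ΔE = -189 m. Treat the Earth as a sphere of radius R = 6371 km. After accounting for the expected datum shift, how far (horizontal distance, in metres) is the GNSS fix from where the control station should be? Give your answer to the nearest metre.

22 m

Observed coordinate differences: Δφ = -0.00331°, Δλ = -0.00470°.
Converting to metres (1° lat = 111195 m, cos φ = 0.390008): observed ΔN = -368.1 m, observed ΔE = -203.8 m.
Subtracting the expected shift leaves a residual of -368.1 − (-352) = -16.1 m north and -203.8 − (-189) = -14.8 m east.
Residual distance = √((-16.1)² + (-14.8)²) = 21.9 m.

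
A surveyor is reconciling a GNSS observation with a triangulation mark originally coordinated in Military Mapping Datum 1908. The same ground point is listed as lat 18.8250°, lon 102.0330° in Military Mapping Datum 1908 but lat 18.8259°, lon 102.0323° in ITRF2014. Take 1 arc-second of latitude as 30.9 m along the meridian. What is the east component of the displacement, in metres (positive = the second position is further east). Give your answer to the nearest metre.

ΔE = -74 m

Δφ = 18.8259° − 18.8250° = +0.0009°; Δλ = 102.0323° − 102.0330° = -0.0007°.
1° of latitude = 3600 × 30.90 = 111240 m.
ΔN = Δφ × 111240 = 100.1 m; ΔE = Δλ × 111240 × cos(18.8250°) = -0.0007 × 111240 × 0.946509 = -73.7 m.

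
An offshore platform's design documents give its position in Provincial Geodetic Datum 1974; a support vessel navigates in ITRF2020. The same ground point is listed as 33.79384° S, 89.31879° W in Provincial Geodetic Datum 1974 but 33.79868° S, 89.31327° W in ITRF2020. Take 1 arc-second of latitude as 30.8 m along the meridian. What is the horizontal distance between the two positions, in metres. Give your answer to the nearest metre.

739 m

Δφ = -33.79868° − -33.79384° = -0.00484°; Δλ = -89.31327° − -89.31879° = +0.00552°.
1° of latitude = 3600 × 30.80 = 110880 m.
ΔN = Δφ × 110880 = -536.7 m; ΔE = Δλ × 110880 × cos(-33.79384°) = +0.00552 × 110880 × 0.831044 = 508.6 m.
Distance = √(ΔE² + ΔN²) = √(508.6² + (-536.7)²) = 739.4 m.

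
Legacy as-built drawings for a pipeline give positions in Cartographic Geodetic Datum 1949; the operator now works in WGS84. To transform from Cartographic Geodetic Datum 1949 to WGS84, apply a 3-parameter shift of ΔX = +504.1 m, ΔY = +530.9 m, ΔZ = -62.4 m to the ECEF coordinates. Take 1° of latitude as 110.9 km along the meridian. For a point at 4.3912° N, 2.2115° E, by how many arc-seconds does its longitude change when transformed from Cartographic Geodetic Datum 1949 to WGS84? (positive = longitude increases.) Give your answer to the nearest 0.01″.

Δλ = 16.64″

sin φ = 0.076566, cos φ = 0.997065, sin λ = 0.038588, cos λ = 0.999255.
East component: ΔE = −sin λ·ΔX + cos λ·ΔY = −(0.038588)(504.1) + (0.999255)(530.9) = 511.05 m.
1° of latitude spans 110900 m; at latitude φ, 1° of longitude spans that × cos φ = 110574.5 m, so Δλ = 511.05 / 110574.5 × 3600 = 16.638″.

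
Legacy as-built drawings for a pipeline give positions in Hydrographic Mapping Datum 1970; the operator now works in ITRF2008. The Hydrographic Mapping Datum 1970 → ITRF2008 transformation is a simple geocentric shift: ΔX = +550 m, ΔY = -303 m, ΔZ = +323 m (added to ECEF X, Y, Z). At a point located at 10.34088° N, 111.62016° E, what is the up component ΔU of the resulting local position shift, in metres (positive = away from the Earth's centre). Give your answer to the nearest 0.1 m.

ΔU = -418.5 m

At φ = 10.34088°, λ = 111.62016°: sin φ = 0.179504, cos φ = 0.983757, sin λ = 0.929647, cos λ = -0.368452.
ΔU = cos φ cos λ·ΔX + cos φ sin λ·ΔY + sin φ·ΔZ = (0.983757)(-0.368452)(550) + (0.983757)(0.929647)(-303) + (0.179504)(323) = -418.48 m.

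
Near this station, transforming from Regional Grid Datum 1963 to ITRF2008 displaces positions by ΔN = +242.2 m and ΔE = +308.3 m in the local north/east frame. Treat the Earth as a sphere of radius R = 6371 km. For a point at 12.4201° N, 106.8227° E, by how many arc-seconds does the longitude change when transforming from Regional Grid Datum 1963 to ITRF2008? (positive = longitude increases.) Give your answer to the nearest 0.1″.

At latitude 12.4201°, cos φ = 0.976597.
One radian of longitude at latitude φ spans R cos φ, so Δλ = ΔE / (R cos φ) = 308.3 / (6371000 × 0.976597) = 4.9551e-05 rad = 10.221″.

Δλ = 10.2″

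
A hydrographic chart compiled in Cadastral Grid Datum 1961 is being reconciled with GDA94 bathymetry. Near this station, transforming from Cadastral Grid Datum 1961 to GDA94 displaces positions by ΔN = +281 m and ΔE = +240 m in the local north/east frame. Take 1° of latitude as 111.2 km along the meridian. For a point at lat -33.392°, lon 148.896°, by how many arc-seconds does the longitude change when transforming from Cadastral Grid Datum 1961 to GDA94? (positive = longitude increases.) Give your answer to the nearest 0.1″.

Δλ = 9.3″

At latitude -33.392°, cos φ = 0.834925.
1° of longitude at this latitude = 111.2 × cos φ = 92.84 km, so Δλ = 240.0 / 92843.6 = 0.0025850° = 9.306″.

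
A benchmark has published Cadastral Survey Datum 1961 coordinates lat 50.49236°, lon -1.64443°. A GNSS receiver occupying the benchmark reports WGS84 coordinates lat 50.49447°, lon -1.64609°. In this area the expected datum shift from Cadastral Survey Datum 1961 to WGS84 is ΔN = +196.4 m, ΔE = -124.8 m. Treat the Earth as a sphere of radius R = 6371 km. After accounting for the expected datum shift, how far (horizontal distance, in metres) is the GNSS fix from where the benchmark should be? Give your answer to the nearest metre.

39 m

Observed coordinate differences: Δφ = +0.00211°, Δλ = -0.00166°.
Converting to metres (1° lat = 111195 m, cos φ = 0.636181): observed ΔN = 234.6 m, observed ΔE = -117.4 m.
Subtracting the expected shift leaves a residual of 234.6 − (196.4) = 38.2 m north and -117.4 − (-124.8) = 7.4 m east.
Residual distance = √(38.2² + 7.4²) = 38.9 m.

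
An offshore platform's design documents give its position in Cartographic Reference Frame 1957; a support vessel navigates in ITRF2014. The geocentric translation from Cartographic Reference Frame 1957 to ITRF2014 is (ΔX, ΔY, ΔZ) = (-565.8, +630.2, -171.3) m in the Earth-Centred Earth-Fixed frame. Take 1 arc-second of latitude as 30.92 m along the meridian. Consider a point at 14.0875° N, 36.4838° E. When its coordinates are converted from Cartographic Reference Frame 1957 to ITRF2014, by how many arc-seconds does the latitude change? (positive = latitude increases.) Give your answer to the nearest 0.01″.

sin φ = 0.243403, cos φ = 0.969925, sin λ = 0.594595, cos λ = 0.804025.
North component: ΔN = −sin φ cos λ·ΔX − sin φ sin λ·ΔY + cos φ·ΔZ = −(0.243403)(0.804025)(-565.8) − (0.243403)(0.594595)(630.2) + (0.969925)(-171.3) = -146.63 m.
1° of latitude spans 3600 × 30.92 = 111312 m, so Δφ = -146.63 / 111312 × 3600 = -4.742″.

Δφ = -4.74″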